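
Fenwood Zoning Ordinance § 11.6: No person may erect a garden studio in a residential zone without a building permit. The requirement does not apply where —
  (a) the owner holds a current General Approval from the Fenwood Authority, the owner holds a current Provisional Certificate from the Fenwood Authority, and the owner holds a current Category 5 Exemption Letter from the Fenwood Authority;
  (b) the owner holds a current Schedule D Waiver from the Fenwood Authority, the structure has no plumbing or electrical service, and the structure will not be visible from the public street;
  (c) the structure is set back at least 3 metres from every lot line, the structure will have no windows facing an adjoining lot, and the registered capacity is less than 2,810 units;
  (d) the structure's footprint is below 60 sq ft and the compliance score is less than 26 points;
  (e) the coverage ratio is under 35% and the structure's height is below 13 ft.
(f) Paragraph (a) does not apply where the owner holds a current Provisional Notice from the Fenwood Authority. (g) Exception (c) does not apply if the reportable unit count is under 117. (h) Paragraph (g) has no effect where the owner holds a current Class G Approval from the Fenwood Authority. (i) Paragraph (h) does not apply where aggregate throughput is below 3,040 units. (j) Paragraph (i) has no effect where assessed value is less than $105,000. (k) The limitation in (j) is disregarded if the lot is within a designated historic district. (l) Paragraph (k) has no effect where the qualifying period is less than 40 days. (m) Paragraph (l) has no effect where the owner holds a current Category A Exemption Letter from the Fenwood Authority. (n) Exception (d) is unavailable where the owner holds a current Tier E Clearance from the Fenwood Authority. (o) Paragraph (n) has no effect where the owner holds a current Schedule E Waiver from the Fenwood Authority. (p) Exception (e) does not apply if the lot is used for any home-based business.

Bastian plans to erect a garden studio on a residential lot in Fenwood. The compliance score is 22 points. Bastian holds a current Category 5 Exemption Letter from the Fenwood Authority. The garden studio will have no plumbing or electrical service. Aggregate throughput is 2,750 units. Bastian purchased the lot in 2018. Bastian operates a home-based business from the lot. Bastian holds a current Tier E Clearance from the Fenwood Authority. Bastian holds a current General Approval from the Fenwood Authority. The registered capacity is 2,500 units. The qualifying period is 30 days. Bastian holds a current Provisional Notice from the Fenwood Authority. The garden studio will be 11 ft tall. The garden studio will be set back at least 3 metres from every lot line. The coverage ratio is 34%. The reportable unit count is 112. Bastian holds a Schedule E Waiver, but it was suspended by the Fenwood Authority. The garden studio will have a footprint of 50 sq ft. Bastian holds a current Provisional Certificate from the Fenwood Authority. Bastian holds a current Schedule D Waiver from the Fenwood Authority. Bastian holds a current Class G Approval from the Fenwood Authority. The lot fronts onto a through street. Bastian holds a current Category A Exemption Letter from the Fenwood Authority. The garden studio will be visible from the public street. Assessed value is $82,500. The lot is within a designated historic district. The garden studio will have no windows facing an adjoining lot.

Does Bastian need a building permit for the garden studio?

Yes — Bastian must obtain a building permit.

All of (a)'s requirements are met (a current General Approval is held; a current Provisional Certificate is held; a current Category 5 Exemption Letter is held). But applying paragraph (f): (f) operates against (a): a current Provisional Notice is held. Exception (a) does not apply.
Exception (b) fails — the structure will be visible from the street.
Exception (c)'s conditions are all satisfied: the setback is at least 3 m on every side; no windows face an adjoining lot; the registered capacity is 2,500 units, less than the 2,810 units limit. Turning to paragraphs (g)–(m): (g) operates against (c): the reportable unit count is 112, under the 117 limit. (h) is engaged (a current Class G Approval is held), but is displaced by (i): (i) is engaged — aggregate throughput is 2,750 units, below the 3,040 units limit. (j) would limit (i) — assessed value is $82,500, less than the $105,000 limit — but (k) sets (j) aside: (k) is triggered — the lot is in a historic district. (l) is triggered (the qualifying period is 30 days, less than the 40 days limit), but is overridden by (m): (m) is triggered — a current Category A Exemption Letter is held. So (c) is unavailable.
Exception (d) is satisfied on its face — the structure's footprint is 50 sq ft, below the 60 sq ft limit; the compliance score is 22 points, less than the 26 points limit. However, paragraphs (n)–(o) must be considered: (n) is engaged — a current Tier E Clearance is held. (o), which would lift (n), is not engaged — there is no Schedule E Waiver in force. Exception (d) does not apply.
Exception (e)'s conditions are all satisfied: the coverage ratio is 34%, under the 35% limit; the structure's height is 11 ft, below the 13 ft limit. But: (p) is triggered — a home-based business operates on the lot. So (e) is unavailable.
No exception applies. The general rule governs.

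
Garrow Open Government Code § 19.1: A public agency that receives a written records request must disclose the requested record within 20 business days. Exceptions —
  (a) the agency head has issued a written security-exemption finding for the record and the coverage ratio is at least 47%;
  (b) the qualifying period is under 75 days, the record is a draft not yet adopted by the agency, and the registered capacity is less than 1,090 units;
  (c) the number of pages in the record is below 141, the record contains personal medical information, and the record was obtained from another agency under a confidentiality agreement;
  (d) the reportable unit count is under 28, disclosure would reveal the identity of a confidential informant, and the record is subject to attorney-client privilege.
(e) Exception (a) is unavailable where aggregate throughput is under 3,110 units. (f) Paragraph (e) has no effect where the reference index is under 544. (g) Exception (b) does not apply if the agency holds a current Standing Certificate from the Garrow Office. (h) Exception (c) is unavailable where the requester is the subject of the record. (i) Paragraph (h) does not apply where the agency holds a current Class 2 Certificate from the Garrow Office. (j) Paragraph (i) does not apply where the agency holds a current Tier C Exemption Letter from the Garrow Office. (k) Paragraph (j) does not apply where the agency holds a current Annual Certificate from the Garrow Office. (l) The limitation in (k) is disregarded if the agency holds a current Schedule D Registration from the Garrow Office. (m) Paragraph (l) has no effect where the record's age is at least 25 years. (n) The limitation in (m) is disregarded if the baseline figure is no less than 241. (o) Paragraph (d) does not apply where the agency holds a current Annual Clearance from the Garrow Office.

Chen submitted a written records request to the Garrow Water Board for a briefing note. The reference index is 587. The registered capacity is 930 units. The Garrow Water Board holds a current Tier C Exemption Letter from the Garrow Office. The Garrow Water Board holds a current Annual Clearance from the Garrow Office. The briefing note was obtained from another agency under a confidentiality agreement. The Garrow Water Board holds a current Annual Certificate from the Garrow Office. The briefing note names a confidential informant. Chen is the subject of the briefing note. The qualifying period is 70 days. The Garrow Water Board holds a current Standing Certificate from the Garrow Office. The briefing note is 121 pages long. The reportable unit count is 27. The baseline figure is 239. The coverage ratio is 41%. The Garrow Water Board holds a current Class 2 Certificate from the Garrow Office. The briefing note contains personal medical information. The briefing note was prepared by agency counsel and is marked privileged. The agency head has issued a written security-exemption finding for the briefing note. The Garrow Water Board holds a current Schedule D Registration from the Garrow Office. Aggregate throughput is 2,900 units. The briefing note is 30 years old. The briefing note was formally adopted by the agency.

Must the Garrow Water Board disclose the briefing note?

Exception (a) requires that the coverage ratio is at least 47%; but the coverage ratio is 41%, short of 47%, so (a) is unavailable.
Exception (b) does not apply: the briefing note has been formally adopted.
Exception (c): the number of pages in the record is 121, below the 141 limit; the briefing note contains personal medical information; the briefing note was obtained under a confidentiality agreement — every condition holds. Under paragraphs (h)–(n): (h) would limit (c) — Chen is the subject of the briefing note — but (i) sets (h) aside: (i) operates against (h): a current Class 2 Certificate is held. (j) would limit (i) — a current Tier C Exemption Letter is held — but (k) sets (j) aside: (k) operates against (j): a current Annual Certificate is held. (l) operates (a current Schedule D Registration is held), but is itself disapplied by (m): (m) applies — the record's age is 30 years, meeting the 25 years threshold. (n), which would lift (m), is not engaged — the baseline figure is 239, short of 241. So (c) applies.
Exception (d): the reportable unit count is 27, under the 28 limit; the briefing note names a confidential informant; the briefing note is privileged — every condition holds. However, paragraph (o) must be considered: (o) is triggered — a current Annual Clearance is held. So (d) is unavailable.

No — exception (c) applies; the Garrow Water Board is not required to disclose the briefing note.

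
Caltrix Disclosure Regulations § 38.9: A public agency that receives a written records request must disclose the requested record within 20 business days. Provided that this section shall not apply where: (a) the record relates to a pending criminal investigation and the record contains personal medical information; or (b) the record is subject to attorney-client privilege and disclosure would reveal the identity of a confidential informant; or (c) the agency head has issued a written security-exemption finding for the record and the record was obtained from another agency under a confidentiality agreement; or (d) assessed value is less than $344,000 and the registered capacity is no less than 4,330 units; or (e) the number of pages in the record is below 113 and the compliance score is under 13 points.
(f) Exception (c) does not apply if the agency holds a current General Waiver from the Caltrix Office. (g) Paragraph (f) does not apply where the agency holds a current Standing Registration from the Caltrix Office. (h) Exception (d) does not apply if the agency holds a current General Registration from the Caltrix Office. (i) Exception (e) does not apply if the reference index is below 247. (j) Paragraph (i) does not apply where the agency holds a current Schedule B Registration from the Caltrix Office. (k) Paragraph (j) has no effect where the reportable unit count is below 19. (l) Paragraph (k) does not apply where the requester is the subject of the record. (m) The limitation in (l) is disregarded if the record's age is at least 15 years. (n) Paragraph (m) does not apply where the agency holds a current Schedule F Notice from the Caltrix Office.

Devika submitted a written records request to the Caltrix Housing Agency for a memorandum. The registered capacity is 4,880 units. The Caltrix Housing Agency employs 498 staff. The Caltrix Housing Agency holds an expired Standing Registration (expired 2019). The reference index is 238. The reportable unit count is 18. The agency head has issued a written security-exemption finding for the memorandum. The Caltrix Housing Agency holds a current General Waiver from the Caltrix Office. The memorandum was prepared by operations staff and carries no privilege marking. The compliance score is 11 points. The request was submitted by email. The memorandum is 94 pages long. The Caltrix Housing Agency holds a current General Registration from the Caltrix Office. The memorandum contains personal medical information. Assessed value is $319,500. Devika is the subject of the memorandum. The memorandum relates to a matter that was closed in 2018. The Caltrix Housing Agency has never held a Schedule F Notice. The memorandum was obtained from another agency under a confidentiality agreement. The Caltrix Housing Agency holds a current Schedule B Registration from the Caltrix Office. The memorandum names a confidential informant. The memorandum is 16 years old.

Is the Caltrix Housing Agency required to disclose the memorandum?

Yes — the Caltrix Housing Agency must disclose the memorandum.

Exception (a) requires that the record relates to a pending criminal investigation; but the memorandum relates to a closed matter, so (a) is unavailable.
Exception (b) requires that the record is subject to attorney-client privilege; but the memorandum carries no privilege marking, so (b) is unavailable.
All of (c)'s requirements are met (a written security-exemption finding has been issued; the memorandum was obtained under a confidentiality agreement). Turning to paragraphs (f)–(g): (f) operates against (c): a current General Waiver is held. (g) is not engaged (there is no Standing Registration in force), so (f) stands. (c) is therefore removed.
Exception (d)'s conditions are all satisfied: assessed value is $319,500, less than the $344,000 limit; the registered capacity is 4,880 units, meeting the 4,330 units threshold. Turning to paragraph (h): (h) is engaged — a current General Registration is held. Exception (d) does not apply.
All of (e)'s requirements are met (the number of pages in the record is 94, below the 113 limit; the compliance score is 11 points, under the 13 points limit). But applying paragraphs (i)–(n): (i) operates — the reference index is 238, below the 247 limit. (j) is triggered (a current Schedule B Registration is held), but is overridden by (k): (k) is engaged — the reportable unit count is 18, below the 19 limit. (l) would limit (k) — Devika is the subject of the memorandum — but (m) sets (l) aside: (m) operates — the record's age is 16 years, meeting the 15 years threshold. (n), which would lift (m), is not triggered — the Schedule F Notice is not current. Exception (e) does not apply.
No exception displaces § 38.9.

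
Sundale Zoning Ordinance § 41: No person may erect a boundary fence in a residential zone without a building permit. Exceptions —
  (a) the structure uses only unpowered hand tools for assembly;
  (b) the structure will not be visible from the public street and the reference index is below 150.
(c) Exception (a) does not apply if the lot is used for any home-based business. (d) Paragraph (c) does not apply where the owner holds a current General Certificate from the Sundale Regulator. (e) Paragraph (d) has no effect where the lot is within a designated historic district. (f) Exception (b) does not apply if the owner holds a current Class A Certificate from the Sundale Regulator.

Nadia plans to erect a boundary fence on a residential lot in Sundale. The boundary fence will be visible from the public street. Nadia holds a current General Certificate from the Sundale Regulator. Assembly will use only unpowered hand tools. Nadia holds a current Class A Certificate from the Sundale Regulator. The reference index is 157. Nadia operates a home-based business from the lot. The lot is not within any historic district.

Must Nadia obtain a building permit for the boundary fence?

No — exception (a) applies; Nadia does not need a building permit.

All of (a)'s requirements are met (assembly uses only hand tools). Considering the limiting provisions: (c) applies (a home-based business operates on the lot), but is set aside by (d): (d) operates against (c): a current General Certificate is held. (e) is not engaged (the lot is not in a historic district), so (d) stands. (a) remains available.
Exception (b) requires that the structure will not be visible from the public street; but the structure will be visible from the street, so (b) is unavailable.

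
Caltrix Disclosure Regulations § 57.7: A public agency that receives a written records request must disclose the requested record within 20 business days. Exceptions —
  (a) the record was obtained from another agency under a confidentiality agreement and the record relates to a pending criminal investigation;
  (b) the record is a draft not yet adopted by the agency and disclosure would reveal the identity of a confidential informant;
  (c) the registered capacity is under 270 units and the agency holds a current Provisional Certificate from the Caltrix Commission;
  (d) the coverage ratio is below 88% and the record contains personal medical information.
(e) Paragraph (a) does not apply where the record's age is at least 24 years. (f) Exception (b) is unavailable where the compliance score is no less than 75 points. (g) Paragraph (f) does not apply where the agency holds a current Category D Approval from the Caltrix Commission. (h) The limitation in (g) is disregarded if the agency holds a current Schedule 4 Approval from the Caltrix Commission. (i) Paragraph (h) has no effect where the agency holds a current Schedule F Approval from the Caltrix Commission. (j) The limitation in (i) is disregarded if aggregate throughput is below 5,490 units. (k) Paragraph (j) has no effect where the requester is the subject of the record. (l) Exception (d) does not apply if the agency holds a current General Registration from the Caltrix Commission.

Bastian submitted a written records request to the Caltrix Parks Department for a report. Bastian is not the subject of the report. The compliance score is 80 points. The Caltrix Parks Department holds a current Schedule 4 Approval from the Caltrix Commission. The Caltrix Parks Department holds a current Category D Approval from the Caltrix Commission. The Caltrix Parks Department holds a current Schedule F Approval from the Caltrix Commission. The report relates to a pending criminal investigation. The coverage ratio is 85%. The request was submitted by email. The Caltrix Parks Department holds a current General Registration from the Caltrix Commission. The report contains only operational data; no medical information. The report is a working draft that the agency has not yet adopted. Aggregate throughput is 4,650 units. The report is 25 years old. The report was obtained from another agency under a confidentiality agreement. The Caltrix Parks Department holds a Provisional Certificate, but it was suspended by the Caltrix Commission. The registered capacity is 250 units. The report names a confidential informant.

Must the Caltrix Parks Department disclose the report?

Yes — the Caltrix Parks Department must disclose the report.

Exception (a)'s conditions are all satisfied: the report was obtained under a confidentiality agreement; the report relates to a pending investigation. However, paragraph (e) must be considered: (e) operates against (a): the record's age is 25 years, meeting the 24 years threshold. So (a) is unavailable.
Exception (b): the report is an unadopted draft; the report names a confidential informant — every condition holds. However, paragraphs (f)–(k) must be considered: (f) operates against (b): the compliance score is 80 points, meeting the 75 points threshold. (g) would limit (f) — a current Category D Approval is held — but (h) sets (g) aside: (h) operates against (g): a current Schedule 4 Approval is held. (i) would limit (h) — a current Schedule F Approval is held — but (j) sets (i) aside: (j) operates against (i): aggregate throughput is 4,650 units, below the 5,490 units limit. (k), which would lift (j), is not engaged — Bastian is not the subject of the report. (b) is therefore removed.
Exception (c) fails — there is no Provisional Certificate in force.
Exception (d) fails — the report contains only operational data.
No exception displaces § 57.7.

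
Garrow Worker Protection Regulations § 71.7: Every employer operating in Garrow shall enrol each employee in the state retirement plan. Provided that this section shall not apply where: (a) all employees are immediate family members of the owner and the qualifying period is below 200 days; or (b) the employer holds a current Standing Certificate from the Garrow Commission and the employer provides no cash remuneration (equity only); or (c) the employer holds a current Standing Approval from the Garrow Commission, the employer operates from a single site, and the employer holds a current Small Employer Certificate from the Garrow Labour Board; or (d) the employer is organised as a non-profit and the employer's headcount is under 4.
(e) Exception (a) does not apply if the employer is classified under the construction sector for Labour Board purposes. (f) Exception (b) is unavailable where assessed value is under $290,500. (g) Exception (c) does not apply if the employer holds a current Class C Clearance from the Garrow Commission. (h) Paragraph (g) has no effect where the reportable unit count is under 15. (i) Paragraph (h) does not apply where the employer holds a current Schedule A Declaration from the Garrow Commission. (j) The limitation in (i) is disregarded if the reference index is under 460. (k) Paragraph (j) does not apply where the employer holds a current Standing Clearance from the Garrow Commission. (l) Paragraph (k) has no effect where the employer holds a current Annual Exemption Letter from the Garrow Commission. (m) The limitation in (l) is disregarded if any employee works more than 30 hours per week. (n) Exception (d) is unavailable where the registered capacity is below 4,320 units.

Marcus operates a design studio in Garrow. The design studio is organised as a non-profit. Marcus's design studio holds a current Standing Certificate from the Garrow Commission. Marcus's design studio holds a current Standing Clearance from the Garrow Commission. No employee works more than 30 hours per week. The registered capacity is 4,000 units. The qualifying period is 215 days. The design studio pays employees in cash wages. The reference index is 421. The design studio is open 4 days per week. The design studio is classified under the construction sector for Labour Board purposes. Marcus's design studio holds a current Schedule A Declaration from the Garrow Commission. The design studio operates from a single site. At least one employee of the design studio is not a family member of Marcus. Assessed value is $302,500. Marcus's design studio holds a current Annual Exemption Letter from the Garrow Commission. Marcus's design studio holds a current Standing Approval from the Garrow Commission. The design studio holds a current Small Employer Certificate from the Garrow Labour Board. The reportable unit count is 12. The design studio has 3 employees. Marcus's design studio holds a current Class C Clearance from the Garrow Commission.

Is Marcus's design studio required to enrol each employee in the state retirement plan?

Exception (a) does not apply: at least one employee is not a family member.
Exception (b) fails — employees are paid cash wages.
All of (c)'s requirements are met (a current Standing Approval is held; the employer operates from a single site; a current Small Employer Certificate is held). Applying paragraphs (g)–(m): (g) would limit (c) — a current Class C Clearance is held — but (h) sets (g) aside: (h) operates against (g): the reportable unit count is 12, under the 15 limit. (i) would limit (h) — a current Schedule A Declaration is held — but (j) sets (i) aside: (j) operates against (i): the reference index is 421, under the 460 limit. (k) operates (a current Standing Clearance is held), but is set aside by (l): (l) is engaged — a current Annual Exemption Letter is held. (m), which would lift (l), does not operate here — no employee exceeds 30 hours/week. Exception (c) stands.
Exception (d) is satisfied on its face — the employer is a non-profit; the employer's headcount is 3, under the 4 limit. However, paragraph (n) must be considered: (n) operates against (d): the registered capacity is 4,000 units, below the 4,320 units limit. (d) is therefore removed.

No — exception (c) applies; Marcus's design studio is not required to enrol each employee in the state retirement plan.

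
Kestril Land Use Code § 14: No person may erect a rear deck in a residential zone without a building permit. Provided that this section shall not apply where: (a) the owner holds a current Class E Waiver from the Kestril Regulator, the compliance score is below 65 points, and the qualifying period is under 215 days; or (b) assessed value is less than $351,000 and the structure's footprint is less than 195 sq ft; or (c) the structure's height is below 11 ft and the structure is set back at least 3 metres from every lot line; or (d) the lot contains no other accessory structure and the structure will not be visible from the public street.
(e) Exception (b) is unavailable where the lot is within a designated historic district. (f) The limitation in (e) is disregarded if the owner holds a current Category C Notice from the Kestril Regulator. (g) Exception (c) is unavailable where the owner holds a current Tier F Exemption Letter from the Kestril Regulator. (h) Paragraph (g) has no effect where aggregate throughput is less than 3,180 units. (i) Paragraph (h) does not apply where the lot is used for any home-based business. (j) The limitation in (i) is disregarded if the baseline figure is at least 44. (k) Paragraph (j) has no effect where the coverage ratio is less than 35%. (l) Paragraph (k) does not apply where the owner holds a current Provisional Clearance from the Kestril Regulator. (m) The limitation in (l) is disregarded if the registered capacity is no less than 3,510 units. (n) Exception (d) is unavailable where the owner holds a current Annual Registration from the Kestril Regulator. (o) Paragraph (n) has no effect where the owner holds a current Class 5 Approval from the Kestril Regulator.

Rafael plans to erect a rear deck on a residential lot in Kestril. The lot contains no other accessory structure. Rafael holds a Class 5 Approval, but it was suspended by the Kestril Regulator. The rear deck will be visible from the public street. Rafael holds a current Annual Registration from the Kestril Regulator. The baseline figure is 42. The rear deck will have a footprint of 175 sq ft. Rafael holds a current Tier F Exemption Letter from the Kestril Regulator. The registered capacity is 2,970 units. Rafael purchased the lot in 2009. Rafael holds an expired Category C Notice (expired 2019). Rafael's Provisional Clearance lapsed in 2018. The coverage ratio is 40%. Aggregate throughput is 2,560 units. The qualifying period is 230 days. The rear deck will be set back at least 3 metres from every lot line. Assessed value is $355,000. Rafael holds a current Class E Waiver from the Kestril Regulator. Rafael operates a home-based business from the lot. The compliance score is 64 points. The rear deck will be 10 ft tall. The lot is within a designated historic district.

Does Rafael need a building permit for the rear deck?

Yes — Rafael must obtain a building permit.

Exception (a) fails — the qualifying period is 230 days, not under 215 days.
Exception (b) does not apply: assessed value is $355,000, not less than $351,000.
Exception (c): the structure's height is 10 ft, below the 11 ft limit; the setback is at least 3 m on every side — every condition holds. But: (g) operates against (c): a current Tier F Exemption Letter is held. (h) would limit (g) — aggregate throughput is 2,560 units, less than the 3,180 units limit — but (i) sets (h) aside: (i) is triggered — a home-based business operates on the lot. (j), which would lift (i), does not operate here — the baseline figure is 42, short of 44. Exception (c) does not apply.
Exception (d) requires that the structure will not be visible from the public street; but the structure will be visible from the street, so (d) is unavailable.
None of the exceptions is available; § 14 applies in full.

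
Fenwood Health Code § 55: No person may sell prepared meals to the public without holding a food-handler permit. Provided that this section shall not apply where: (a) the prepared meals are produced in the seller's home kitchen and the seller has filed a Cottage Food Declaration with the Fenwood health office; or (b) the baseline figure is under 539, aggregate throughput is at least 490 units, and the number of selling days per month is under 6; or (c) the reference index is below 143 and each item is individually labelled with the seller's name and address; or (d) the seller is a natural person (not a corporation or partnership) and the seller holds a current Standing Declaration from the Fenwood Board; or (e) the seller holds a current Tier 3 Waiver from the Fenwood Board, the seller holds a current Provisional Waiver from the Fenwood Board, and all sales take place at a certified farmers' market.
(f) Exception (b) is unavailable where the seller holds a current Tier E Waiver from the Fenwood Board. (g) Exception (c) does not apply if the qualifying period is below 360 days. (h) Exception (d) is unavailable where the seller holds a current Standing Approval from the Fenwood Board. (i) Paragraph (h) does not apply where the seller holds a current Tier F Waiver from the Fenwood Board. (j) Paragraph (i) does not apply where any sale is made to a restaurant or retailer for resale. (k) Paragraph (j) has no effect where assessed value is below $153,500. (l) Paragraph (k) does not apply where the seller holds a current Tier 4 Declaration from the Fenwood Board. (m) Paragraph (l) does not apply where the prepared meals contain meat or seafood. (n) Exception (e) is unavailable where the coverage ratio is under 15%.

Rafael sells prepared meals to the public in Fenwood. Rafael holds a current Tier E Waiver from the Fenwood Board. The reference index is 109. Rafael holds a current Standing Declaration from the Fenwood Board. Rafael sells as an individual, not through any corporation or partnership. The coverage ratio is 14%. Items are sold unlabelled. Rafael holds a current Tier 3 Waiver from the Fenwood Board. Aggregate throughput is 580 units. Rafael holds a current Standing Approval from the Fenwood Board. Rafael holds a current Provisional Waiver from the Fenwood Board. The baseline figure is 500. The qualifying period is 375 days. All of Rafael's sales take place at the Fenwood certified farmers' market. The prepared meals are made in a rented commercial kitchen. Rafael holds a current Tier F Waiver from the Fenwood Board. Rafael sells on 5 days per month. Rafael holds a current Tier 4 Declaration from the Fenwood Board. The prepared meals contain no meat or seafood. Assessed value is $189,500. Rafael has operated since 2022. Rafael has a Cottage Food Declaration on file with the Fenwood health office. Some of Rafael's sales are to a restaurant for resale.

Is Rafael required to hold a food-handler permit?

Exception (a) does not apply: the prepared meals are made in a commercial kitchen, not a home kitchen.
Exception (b)'s conditions are all satisfied: the baseline figure is 500, under the 539 limit; aggregate throughput is 580 units, meeting the 490 units threshold; the number of selling days per month is 5, under the 6 limit. Turning to paragraph (f): (f) operates against (b): a current Tier E Waiver is held. So (b) is unavailable.
Exception (c) fails — items are sold unlabelled.
Exception (d)'s conditions are all satisfied: the seller is a natural person; a current Standing Declaration is held. Turning to paragraphs (h)–(m): (h) operates — a current Standing Approval is held. (i) is triggered (a current Tier F Waiver is held), but is displaced by (j): (j) operates — some sales are to a restaurant for resale. (k), which would lift (j), does not operate here — assessed value is $189,500, not below $153,500. So (d) is unavailable.
Exception (e)'s conditions are all satisfied: a current Tier 3 Waiver is held; a current Provisional Waiver is held; all sales are at a certified farmers' market. But applying paragraph (n): (n) is triggered — the coverage ratio is 14%, under the 15% limit. Exception (e) does not apply.
None of the exceptions is available; § 55 applies in full.

Yes — Rafael must hold a food-handler permit.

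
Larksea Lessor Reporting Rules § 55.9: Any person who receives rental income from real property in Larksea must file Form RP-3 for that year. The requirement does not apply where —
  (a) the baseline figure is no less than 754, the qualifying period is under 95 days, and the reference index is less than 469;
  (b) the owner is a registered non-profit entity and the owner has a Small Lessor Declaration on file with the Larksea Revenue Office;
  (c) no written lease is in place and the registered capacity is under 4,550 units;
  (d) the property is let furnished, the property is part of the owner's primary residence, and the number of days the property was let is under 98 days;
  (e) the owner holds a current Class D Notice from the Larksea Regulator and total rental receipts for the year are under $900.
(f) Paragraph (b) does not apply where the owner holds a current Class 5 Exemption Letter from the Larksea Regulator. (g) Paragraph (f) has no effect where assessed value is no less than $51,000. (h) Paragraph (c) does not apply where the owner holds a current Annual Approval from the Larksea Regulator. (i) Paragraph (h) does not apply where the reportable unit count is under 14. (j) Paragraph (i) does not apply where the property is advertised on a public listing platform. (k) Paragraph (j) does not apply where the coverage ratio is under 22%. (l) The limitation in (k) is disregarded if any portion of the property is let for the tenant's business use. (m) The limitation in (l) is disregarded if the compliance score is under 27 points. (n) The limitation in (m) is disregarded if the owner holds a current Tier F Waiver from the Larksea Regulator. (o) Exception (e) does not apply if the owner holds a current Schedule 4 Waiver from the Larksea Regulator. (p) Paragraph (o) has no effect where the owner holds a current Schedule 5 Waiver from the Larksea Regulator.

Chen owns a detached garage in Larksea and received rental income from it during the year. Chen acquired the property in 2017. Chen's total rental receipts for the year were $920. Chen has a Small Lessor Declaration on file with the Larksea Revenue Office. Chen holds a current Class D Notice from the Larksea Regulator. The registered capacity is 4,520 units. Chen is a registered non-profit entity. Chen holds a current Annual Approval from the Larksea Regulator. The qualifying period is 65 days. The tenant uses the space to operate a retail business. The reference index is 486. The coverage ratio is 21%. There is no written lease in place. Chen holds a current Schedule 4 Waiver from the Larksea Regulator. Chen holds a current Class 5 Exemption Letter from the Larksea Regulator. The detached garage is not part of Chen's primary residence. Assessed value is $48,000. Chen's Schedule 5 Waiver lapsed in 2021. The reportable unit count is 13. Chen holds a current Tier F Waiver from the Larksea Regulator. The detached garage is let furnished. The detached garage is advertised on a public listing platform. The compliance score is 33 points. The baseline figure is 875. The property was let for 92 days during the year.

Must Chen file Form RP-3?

Exception (a) fails — the reference index is 486, not less than 469.
All of (b)'s requirements are met (Chen is a registered non-profit; a Small Lessor Declaration is on file). However, paragraphs (f)–(g) must be considered: (f) operates against (b): a current Class 5 Exemption Letter is held. (g) does not operate here (assessed value is $48,000, short of $51,000), so (f) stands. So (b) is unavailable.
Exception (c)'s conditions are all satisfied: there is no written lease; the registered capacity is 4,520 units, under the 4,550 units limit. Turning to paragraphs (h)–(n): (h) applies — a current Annual Approval is held. (i) would limit (h) — the reportable unit count is 13, under the 14 limit — but (j) sets (i) aside: (j) applies — the property is publicly advertised. (k) would limit (j) — the coverage ratio is 21%, under the 22% limit — but (l) sets (k) aside: (l) is triggered — the space is let for business use. (m), which would lift (l), is not engaged — the compliance score is 33 points, not under 27 points. (c) is therefore removed.
Exception (d) fails — the detached garage is not part of the primary residence.
Exception (e) requires that total rental receipts for the year are under $900; but total rental receipts for the year are $920, not under $900, so (e) is unavailable.
No exception displaces § 55.9.

Yes — Chen must file Form RP-3.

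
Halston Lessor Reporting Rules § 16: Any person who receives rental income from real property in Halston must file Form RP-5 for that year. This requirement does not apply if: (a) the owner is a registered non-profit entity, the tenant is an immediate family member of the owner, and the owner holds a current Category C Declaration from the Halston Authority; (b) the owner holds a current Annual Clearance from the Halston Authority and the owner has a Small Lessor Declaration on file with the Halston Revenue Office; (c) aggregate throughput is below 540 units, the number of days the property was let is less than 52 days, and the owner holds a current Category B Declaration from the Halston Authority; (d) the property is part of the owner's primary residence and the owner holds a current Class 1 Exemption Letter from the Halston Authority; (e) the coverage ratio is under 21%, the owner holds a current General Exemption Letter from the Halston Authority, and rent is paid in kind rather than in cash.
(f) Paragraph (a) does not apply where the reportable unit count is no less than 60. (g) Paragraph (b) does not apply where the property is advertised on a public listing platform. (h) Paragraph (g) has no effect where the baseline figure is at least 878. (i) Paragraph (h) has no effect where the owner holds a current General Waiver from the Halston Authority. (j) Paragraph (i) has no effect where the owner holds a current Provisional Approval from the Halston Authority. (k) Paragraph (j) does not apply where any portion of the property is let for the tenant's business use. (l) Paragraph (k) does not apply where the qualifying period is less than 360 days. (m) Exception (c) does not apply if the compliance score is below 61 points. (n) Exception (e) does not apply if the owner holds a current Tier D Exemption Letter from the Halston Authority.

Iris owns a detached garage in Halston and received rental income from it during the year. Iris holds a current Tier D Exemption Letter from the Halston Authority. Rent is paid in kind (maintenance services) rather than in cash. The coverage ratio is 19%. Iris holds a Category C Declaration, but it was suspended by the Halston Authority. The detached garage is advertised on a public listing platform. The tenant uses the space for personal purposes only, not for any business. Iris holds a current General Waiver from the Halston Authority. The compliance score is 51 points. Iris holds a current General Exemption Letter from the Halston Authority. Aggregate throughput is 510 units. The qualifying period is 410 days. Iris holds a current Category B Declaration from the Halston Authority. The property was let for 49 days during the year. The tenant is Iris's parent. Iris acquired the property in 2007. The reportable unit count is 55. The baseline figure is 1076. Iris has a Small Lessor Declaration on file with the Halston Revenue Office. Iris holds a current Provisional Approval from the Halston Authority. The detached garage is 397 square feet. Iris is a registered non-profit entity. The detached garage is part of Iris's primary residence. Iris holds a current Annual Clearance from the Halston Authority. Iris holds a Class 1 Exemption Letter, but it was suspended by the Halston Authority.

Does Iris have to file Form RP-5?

Exception (a) fails — no current Category C Declaration is held.
Exception (b): a current Annual Clearance is held; a Small Lessor Declaration is on file — every condition holds. As to paragraphs (g)–(l): (g) is triggered (the property is publicly advertised), but yields to (h): (h) operates against (g): the baseline figure is 1,076, meeting the 878 threshold. (i) would limit (h) — a current General Waiver is held — but (j) sets (i) aside: (j) operates against (i): a current Provisional Approval is held. (k), which would lift (j), is not triggered — the space is used for personal purposes only. Exception (b) stands.
All of (c)'s requirements are met (aggregate throughput is 510 units, below the 540 units limit; the number of days the property was let is 49 days, less than the 52 days limit; a current Category B Declaration is held). But applying paragraph (m): (m) is engaged — the compliance score is 51 points, below the 61 points limit. So (c) is unavailable.
Exception (d) requires that the owner holds a current Class 1 Exemption Letter from the Halston Authority; but no current Class 1 Exemption Letter is held, so (d) is unavailable.
Exception (e): the coverage ratio is 19%, under the 21% limit; a current General Exemption Letter is held; rent is paid in kind — every condition holds. However, paragraph (n) must be considered: (n) operates against (e): a current Tier D Exemption Letter is held. Exception (e) does not apply.

No — exception (b) applies; Iris is not required to file Form RP-5.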